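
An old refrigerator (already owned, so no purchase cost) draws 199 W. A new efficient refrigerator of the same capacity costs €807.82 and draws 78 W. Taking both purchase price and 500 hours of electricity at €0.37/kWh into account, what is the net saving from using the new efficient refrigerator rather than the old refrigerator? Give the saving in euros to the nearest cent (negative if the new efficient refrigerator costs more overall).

-€785.44

old refrigerator: €0.00 + (199/1000) kW × 500 h × €0.37 = €0.00 + €36.815 = €36.815
new efficient refrigerator: €807.82 + (78/1000) kW × 500 h × €0.37 = €807.82 + €14.43 = €822.25
Saving = €36.815 − €822.25 = −€785.435 → -€785.44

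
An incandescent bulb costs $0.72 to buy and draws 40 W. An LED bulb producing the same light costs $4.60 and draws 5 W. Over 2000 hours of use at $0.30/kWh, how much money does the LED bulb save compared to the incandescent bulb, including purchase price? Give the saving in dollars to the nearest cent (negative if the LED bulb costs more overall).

$17.12

incandescent bulb: $0.72 + (40/1000) kW × 2000 h × $0.30 = $0.72 + $24 = $24.72
LED bulb: $4.60 + (5/1000) kW × 2000 h × $0.30 = $4.60 + $3 = $7.6
Saving = $24.72 − $7.6 = $17.12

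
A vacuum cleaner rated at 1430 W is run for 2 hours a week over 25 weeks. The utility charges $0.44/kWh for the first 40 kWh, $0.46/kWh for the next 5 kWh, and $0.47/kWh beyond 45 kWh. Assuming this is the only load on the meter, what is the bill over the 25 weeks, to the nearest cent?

$32.36

Runtime = 2 h/week × 25 weeks = 50 h
Energy = 1.43 kW × 50 h = 71.5 kWh
Tier 1 (0–40 kWh): 40 × $0.44 = $17.6
Tier 2 (40–45 kWh): 5 × $0.46 = $2.3
Above 45 kWh: 26.5 × $0.47 = $12.455
Bill = $32.36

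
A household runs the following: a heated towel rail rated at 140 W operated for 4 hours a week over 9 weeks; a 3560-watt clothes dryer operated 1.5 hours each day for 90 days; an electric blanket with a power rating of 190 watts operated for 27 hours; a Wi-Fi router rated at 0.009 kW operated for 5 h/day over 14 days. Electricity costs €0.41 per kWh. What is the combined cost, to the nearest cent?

€201.47

heated towel rail: Runtime = 4 h/week × 9 weeks = 36 h
heated towel rail: 0.14 kW × 36 h = 5.04 kWh
clothes dryer: Runtime = 1.5 h/day × 90 days = 135 h
clothes dryer: 3.56 kW × 135 h = 480.6 kWh
electric blanket: 0.19 kW × 27 h = 5.13 kWh
Wi-Fi router: Runtime = 5 h/day × 14 days = 70 h
Wi-Fi router: 0.009 kW × 70 h = 0.63 kWh
Total energy = 491.4 kWh
Cost = 491.4 × €0.41 = €201.47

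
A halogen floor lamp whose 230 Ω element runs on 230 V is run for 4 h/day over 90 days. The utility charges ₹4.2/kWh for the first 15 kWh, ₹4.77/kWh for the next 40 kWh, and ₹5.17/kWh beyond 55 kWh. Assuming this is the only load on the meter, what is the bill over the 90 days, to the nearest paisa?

Power = V²/R = 230²/230 = 230 W = 0.23 kW
Runtime = 4 h/day × 90 days = 360 h
Energy = 0.23 kW × 360 h = 82.8 kWh
Tier 1 (0–15 kWh): 15 × ₹4.2 = ₹63
Tier 2 (15–55 kWh): 40 × ₹4.77 = ₹190.8
Above 55 kWh: 27.8 × ₹5.17 = ₹143.726
Bill = ₹397.53

₹397.53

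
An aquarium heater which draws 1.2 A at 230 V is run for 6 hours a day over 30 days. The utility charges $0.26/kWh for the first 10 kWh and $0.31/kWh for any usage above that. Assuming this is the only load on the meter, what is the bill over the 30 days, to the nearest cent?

Power = 1.2 A × 230 V = 276 W = 0.276 kW
Runtime = 6 h/day × 30 days = 180 h
Energy = 0.276 kW × 180 h = 49.68 kWh
Tier 1 (0–10 kWh): 10 × $0.26 = $2.6
Above 10 kWh: 39.68 × $0.31 = $12.3008
Bill = $14.90

$14.90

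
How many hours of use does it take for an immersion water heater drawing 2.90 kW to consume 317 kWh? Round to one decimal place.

Hours = 317 kWh ÷ 2.9 kW = 109.3 h

109.3 h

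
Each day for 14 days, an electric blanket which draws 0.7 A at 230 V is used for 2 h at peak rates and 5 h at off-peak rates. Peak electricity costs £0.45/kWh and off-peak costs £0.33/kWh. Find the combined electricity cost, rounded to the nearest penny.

£5.75

Power = 0.7 A × 230 V = 161 W = 0.161 kW
Peak energy = 0.161 kW × 2 h × 14 = 4.508 kWh
Off-peak energy = 0.161 kW × 5 h × 14 = 11.27 kWh
Cost = 4.508 × £0.45 + 11.27 × £0.33 = £2.0286 + £3.7191 = £5.75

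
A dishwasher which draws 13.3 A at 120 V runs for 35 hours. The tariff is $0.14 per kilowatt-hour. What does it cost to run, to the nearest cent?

Power = 13.3 A × 120 V = 1596 W = 1.596 kW
Energy = 1.596 kW × 35 h = 55.86 kWh
Cost = 55.86 kWh × $0.14/kWh = $7.82

$7.82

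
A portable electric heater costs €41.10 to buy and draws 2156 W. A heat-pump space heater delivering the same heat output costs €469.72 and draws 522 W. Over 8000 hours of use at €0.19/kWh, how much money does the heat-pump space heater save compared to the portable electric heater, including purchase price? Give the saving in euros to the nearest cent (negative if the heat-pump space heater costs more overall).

portable electric heater: €41.10 + (2156/1000) kW × 8000 h × €0.19 = €41.10 + €3277.12 = €3318.22
heat-pump space heater: €469.72 + (522/1000) kW × 8000 h × €0.19 = €469.72 + €793.44 = €1263.16
Saving = €3318.22 − €1263.16 = €2055.06

€2055.06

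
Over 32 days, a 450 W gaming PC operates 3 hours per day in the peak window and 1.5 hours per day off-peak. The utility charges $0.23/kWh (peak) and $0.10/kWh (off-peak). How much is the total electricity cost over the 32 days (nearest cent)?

$12.10

Peak energy = 0.45 kW × 3 h × 32 = 43.2 kWh
Off-peak energy = 0.45 kW × 1.5 h × 32 = 21.6 kWh
Cost = 43.2 × $0.23 + 21.6 × $0.10 = $9.936 + $2.16 = $12.10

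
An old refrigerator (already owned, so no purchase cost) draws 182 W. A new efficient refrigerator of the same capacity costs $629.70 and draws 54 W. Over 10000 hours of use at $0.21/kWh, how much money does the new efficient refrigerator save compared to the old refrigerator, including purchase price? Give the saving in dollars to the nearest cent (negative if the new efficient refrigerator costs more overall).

-$360.90

old refrigerator: $0.00 + (182/1000) kW × 10000 h × $0.21 = $0.00 + $382.2 = $382.2
new efficient refrigerator: $629.70 + (54/1000) kW × 10000 h × $0.21 = $629.70 + $113.4 = $743.1
Saving = $382.2 − $743.1 = −$360.9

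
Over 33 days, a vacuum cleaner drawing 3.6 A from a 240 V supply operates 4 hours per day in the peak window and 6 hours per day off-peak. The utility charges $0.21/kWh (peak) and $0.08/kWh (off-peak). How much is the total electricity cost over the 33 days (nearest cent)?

Power = 3.6 A × 240 V = 864 W = 0.864 kW
Peak energy = 0.864 kW × 4 h × 33 = 114.048 kWh
Off-peak energy = 0.864 kW × 6 h × 33 = 171.072 kWh
Cost = 114.048 × $0.21 + 171.072 × $0.08 = $23.95008 + $13.68576 = $37.64

$37.64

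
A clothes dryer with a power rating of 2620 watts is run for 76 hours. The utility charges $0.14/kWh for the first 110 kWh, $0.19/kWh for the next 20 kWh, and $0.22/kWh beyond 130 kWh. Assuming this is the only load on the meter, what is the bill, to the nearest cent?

$34.41

Energy = 2.62 kW × 76 h = 199.12 kWh
Tier 1 (0–110 kWh): 110 × $0.14 = $15.4
Tier 2 (110–130 kWh): 20 × $0.19 = $3.8
Above 130 kWh: 69.12 × $0.22 = $15.2064
Bill = $34.41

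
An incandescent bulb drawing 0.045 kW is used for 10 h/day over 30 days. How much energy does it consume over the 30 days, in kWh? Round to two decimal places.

Runtime = 10 h/day × 30 days = 300 h
Energy = 0.045 kW × 300 h = 13.5 kWh

13.50 kWh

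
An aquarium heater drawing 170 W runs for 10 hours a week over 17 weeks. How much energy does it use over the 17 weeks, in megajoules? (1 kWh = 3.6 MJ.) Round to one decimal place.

104.0 MJ

Runtime = 10 h/week × 17 weeks = 170 h
Energy = 0.17 kW × 170 h = 28.9 kWh
= 28.9 × 3.6 MJ = 104.0 MJ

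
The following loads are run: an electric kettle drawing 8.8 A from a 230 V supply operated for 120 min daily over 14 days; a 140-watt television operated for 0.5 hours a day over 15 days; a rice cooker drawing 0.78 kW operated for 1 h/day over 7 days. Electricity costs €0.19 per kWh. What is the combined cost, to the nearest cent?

electric kettle: Power = 8.8 A × 230 V = 2024 W = 2.024 kW
electric kettle: Runtime = 120 min × 14 = 1680 min = 28 h
electric kettle: 2.024 kW × 28 h = 56.672 kWh
television: Runtime = 0.5 h/day × 15 days = 7.5 h
television: 0.14 kW × 7.5 h = 1.05 kWh
rice cooker: Runtime = 1 h/day × 7 days = 7 h
rice cooker: 0.78 kW × 7 h = 5.46 kWh
Total energy = 63.182 kWh
Cost = 63.182 × €0.19 = €12.00

€12.00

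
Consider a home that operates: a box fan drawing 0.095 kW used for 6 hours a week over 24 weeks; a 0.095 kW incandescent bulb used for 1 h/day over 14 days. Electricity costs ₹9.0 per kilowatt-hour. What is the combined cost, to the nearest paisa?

box fan: Runtime = 6 h/week × 24 weeks = 144 h
box fan: 0.095 kW × 144 h = 13.68 kWh
incandescent bulb: Runtime = 1 h/day × 14 days = 14 h
incandescent bulb: 0.095 kW × 14 h = 1.33 kWh
Total energy = 15.01 kWh
Cost = 15.01 × ₹9.0 = ₹135.09

₹135.09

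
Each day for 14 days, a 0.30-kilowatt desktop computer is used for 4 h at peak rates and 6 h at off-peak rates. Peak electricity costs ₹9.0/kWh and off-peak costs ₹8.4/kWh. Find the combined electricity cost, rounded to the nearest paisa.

₹362.88

Peak energy = 0.3 kW × 4 h × 14 = 16.8 kWh
Off-peak energy = 0.3 kW × 6 h × 14 = 25.2 kWh
Cost = 16.8 × ₹9.0 + 25.2 × ₹8.4 = ₹151.2 + ₹211.68 = ₹362.88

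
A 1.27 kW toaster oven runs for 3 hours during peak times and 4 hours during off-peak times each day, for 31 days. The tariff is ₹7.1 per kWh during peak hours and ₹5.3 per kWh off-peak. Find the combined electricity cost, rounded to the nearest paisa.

₹1673.23

Peak energy = 1.27 kW × 3 h × 31 = 118.11 kWh
Off-peak energy = 1.27 kW × 4 h × 31 = 157.48 kWh
Cost = 118.11 × ₹7.1 + 157.48 × ₹5.3 = ₹838.581 + ₹834.644 = ₹1673.23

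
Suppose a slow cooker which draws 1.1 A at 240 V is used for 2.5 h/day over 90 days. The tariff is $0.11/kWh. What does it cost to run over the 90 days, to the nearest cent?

$6.53

Power = 1.1 A × 240 V = 264 W = 0.264 kW
Runtime = 2.5 h/day × 90 days = 225 h
Energy = 0.264 kW × 225 h = 59.4 kWh
Cost = 59.4 kWh × $0.11/kWh = $6.53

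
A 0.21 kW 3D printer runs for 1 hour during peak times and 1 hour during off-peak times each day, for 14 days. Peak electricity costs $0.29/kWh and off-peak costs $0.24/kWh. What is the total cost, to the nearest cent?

Peak energy = 0.21 kW × 1 h × 14 = 2.94 kWh
Off-peak energy = 0.21 kW × 1 h × 14 = 2.94 kWh
Cost = 2.94 × $0.29 + 2.94 × $0.24 = $0.8526 + $0.7056 = $1.56

$1.56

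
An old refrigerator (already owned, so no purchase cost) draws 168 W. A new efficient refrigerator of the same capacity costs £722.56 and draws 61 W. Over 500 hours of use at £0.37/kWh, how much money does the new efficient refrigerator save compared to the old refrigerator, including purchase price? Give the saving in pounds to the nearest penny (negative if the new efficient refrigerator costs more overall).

-£702.77

old refrigerator: £0.00 + (168/1000) kW × 500 h × £0.37 = £0.00 + £31.08 = £31.08
new efficient refrigerator: £722.56 + (61/1000) kW × 500 h × £0.37 = £722.56 + £11.285 = £733.845
Saving = £31.08 − £733.845 = −£702.765 → -£702.77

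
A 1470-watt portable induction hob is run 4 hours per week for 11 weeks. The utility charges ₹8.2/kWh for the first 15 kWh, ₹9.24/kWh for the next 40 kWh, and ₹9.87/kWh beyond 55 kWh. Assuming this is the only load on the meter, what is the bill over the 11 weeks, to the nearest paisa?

Runtime = 4 h/week × 11 weeks = 44 h
Energy = 1.47 kW × 44 h = 64.68 kWh
Tier 1 (0–15 kWh): 15 × ₹8.2 = ₹123
Tier 2 (15–55 kWh): 40 × ₹9.24 = ₹369.6
Above 55 kWh: 9.68 × ₹9.87 = ₹95.5416
Bill = ₹588.14

₹588.14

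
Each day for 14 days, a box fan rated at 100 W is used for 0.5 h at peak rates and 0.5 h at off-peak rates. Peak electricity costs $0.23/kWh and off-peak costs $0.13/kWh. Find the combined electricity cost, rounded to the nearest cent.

$0.25

Peak energy = 0.1 kW × 0.5 h × 14 = 0.7 kWh
Off-peak energy = 0.1 kW × 0.5 h × 14 = 0.7 kWh
Cost = 0.7 × $0.23 + 0.7 × $0.13 = $0.161 + $0.091 = $0.25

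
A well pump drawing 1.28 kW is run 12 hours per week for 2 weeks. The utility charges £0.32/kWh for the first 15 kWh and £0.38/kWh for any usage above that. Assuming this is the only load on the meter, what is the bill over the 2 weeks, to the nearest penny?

£10.77

Runtime = 12 h/week × 2 weeks = 24 h
Energy = 1.28 kW × 24 h = 30.72 kWh
Tier 1 (0–15 kWh): 15 × £0.32 = £4.8
Above 15 kWh: 15.72 × £0.38 = £5.9736
Bill = £10.77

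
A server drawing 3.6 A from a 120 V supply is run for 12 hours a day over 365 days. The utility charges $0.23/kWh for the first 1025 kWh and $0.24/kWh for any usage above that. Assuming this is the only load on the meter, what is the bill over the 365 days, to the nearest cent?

Power = 3.6 A × 120 V = 432 W = 0.432 kW
Runtime = 12 h/day × 365 days = 4380 h
Energy = 0.432 kW × 4380 h = 1892.16 kWh
Tier 1 (0–1025 kWh): 1025 × $0.23 = $235.75
Above 1025 kWh: 867.16 × $0.24 = $208.1184
Bill = $443.87

$443.87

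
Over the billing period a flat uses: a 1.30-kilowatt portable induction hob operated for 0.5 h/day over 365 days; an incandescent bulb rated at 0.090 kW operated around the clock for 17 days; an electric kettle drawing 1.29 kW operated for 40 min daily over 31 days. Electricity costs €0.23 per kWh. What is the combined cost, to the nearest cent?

€69.14

portable induction hob: Runtime = 0.5 h/day × 365 days = 182.5 h
portable induction hob: 1.3 kW × 182.5 h = 237.25 kWh
incandescent bulb: Runtime = 24 h × 17 = 408 h
incandescent bulb: 0.09 kW × 408 h = 36.72 kWh
electric kettle: Runtime = 40 min × 31 = 1240 min = 20.666666… h
electric kettle: 1.29 kW × 20.666666… h = 26.66 kWh
Total energy = 300.63 kWh
Cost = 300.63 × €0.23 = €69.14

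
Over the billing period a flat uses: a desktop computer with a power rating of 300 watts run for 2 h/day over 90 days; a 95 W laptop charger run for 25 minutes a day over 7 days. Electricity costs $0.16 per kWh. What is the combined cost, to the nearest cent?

$8.68

desktop computer: Runtime = 2 h/day × 90 days = 180 h
desktop computer: 0.3 kW × 180 h = 54 kWh
laptop charger: Runtime = 25 min × 7 = 175 min = 2.916666… h
laptop charger: 0.095 kW × 2.916666… h = 0.277083… kWh
Total energy = 54.277083… kWh
Cost = 54.277083… × $0.16 = $8.68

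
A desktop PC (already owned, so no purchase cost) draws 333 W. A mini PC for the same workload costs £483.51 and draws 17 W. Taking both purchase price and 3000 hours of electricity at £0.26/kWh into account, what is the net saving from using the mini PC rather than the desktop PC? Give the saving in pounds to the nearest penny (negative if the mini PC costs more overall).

desktop PC: £0.00 + (333/1000) kW × 3000 h × £0.26 = £0.00 + £259.74 = £259.74
mini PC: £483.51 + (17/1000) kW × 3000 h × £0.26 = £483.51 + £13.26 = £496.77
Saving = £259.74 − £496.77 = −£237.03

-£237.03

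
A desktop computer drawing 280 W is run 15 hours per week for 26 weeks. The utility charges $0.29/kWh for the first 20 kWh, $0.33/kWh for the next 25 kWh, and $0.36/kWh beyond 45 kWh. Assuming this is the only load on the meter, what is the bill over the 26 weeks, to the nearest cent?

Runtime = 15 h/week × 26 weeks = 390 h
Energy = 0.28 kW × 390 h = 109.2 kWh
Tier 1 (0–20 kWh): 20 × $0.29 = $5.8
Tier 2 (20–45 kWh): 25 × $0.33 = $8.25
Above 45 kWh: 64.2 × $0.36 = $23.112
Bill = $37.16

$37.16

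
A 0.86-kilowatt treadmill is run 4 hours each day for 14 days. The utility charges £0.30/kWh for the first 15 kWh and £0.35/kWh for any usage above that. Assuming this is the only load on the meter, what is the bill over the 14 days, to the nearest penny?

£16.11

Runtime = 4 h/day × 14 days = 56 h
Energy = 0.86 kW × 56 h = 48.16 kWh
Tier 1 (0–15 kWh): 15 × £0.30 = £4.5
Above 15 kWh: 33.16 × £0.35 = £11.606
Bill = £16.11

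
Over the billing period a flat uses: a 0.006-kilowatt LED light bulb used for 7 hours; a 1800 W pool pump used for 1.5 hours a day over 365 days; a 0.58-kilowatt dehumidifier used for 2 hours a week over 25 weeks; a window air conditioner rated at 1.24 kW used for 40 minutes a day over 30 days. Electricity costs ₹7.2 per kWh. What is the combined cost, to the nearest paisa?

LED light bulb: 0.006 kW × 7 h = 0.042 kWh
pool pump: Runtime = 1.5 h/day × 365 days = 547.5 h
pool pump: 1.8 kW × 547.5 h = 985.5 kWh
dehumidifier: Runtime = 2 h/week × 25 weeks = 50 h
dehumidifier: 0.58 kW × 50 h = 29 kWh
window air conditioner: Runtime = 40 min × 30 = 1200 min = 20 h
window air conditioner: 1.24 kW × 20 h = 24.8 kWh
Total energy = 1039.342 kWh
Cost = 1039.342 × ₹7.2 = ₹7483.26

₹7483.26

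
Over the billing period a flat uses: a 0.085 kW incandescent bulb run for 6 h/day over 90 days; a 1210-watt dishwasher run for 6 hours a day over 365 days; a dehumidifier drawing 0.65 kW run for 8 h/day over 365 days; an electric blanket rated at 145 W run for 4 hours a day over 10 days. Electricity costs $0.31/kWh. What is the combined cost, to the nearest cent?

$1425.88

incandescent bulb: Runtime = 6 h/day × 90 days = 540 h
incandescent bulb: 0.085 kW × 540 h = 45.9 kWh
dishwasher: Runtime = 6 h/day × 365 days = 2190 h
dishwasher: 1.21 kW × 2190 h = 2649.9 kWh
dehumidifier: Runtime = 8 h/day × 365 days = 2920 h
dehumidifier: 0.65 kW × 2920 h = 1898 kWh
electric blanket: Runtime = 4 h/day × 10 days = 40 h
electric blanket: 0.145 kW × 40 h = 5.8 kWh
Total energy = 4599.6 kWh
Cost = 4599.6 × $0.31 = $1425.88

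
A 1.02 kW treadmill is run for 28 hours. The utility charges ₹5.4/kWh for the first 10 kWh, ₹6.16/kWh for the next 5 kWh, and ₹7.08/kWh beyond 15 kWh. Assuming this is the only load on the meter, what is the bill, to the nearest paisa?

Energy = 1.02 kW × 28 h = 28.56 kWh
Tier 1 (0–10 kWh): 10 × ₹5.4 = ₹54
Tier 2 (10–15 kWh): 5 × ₹6.16 = ₹30.8
Above 15 kWh: 13.56 × ₹7.08 = ₹96.0048
Bill = ₹180.80

₹180.80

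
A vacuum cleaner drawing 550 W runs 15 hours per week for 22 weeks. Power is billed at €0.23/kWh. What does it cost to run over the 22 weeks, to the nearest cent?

€41.75

Runtime = 15 h/week × 22 weeks = 330 h
Energy = 0.55 kW × 330 h = 181.5 kWh
Cost = 181.5 kWh × €0.23/kWh = €41.75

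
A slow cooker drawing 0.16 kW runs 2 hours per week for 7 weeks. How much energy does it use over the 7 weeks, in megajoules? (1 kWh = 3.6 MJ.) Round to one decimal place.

Runtime = 2 h/week × 7 weeks = 14 h
Energy = 0.16 kW × 14 h = 2.24 kWh
= 2.24 × 3.6 MJ = 8.1 MJ

8.1 MJ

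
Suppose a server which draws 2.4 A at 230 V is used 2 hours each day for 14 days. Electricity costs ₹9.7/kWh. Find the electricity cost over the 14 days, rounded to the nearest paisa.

Power = 2.4 A × 230 V = 552 W = 0.552 kW
Runtime = 2 h/day × 14 days = 28 h
Energy = 0.552 kW × 28 h = 15.456 kWh
Cost = 15.456 kWh × ₹9.7/kWh = ₹149.92

₹149.92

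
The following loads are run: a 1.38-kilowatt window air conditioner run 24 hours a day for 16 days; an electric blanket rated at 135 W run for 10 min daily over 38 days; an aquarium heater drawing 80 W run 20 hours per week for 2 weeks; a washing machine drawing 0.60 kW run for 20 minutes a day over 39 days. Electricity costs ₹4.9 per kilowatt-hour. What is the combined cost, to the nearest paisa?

window air conditioner: Runtime = 24 h × 16 = 384 h
window air conditioner: 1.38 kW × 384 h = 529.92 kWh
electric blanket: Runtime = 10 min × 38 = 380 min = 6.333333… h
electric blanket: 0.135 kW × 6.333333… h = 0.855 kWh
aquarium heater: Runtime = 20 h/week × 2 weeks = 40 h
aquarium heater: 0.08 kW × 40 h = 3.2 kWh
washing machine: Runtime = 20 min × 39 = 780 min = 13 h
washing machine: 0.6 kW × 13 h = 7.8 kWh
Total energy = 541.775 kWh
Cost = 541.775 × ₹4.9 = ₹2654.70

₹2654.70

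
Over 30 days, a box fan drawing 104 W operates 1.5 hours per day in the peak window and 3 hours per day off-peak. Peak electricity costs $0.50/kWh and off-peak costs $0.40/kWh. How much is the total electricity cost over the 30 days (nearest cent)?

Peak energy = 0.104 kW × 1.5 h × 30 = 4.68 kWh
Off-peak energy = 0.104 kW × 3 h × 30 = 9.36 kWh
Cost = 4.68 × $0.50 + 9.36 × $0.40 = $2.34 + $3.744 = $6.08

$6.08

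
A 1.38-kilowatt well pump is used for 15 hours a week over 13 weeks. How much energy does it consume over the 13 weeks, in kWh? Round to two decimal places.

Runtime = 15 h/week × 13 weeks = 195 h
Energy = 1.38 kW × 195 h = 269.1 kWh

269.10 kWh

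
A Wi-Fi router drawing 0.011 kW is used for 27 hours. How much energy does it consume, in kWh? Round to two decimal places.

Energy = 0.011 kW × 27 h = 0.297 kWh ≈ 0.30 kWh

0.30 kWh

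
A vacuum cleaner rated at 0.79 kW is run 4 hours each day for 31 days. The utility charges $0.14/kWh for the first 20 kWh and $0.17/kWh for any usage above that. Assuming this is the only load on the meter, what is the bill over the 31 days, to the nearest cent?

$16.05

Runtime = 4 h/day × 31 days = 124 h
Energy = 0.79 kW × 124 h = 97.96 kWh
Tier 1 (0–20 kWh): 20 × $0.14 = $2.8
Above 20 kWh: 77.96 × $0.17 = $13.2532
Bill = $16.05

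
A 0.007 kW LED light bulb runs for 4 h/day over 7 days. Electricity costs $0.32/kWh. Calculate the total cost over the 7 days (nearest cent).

$0.06

Runtime = 4 h/day × 7 days = 28 h
Energy = 0.007 kW × 28 h = 0.196 kWh
Cost = 0.196 kWh × $0.32/kWh = $0.06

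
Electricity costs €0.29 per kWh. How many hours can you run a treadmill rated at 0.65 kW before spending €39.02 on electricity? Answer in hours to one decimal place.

207.0 h

Energy available = €39.02 ÷ €0.29/kWh = 134.5517 kWh
Hours = 134.5517 kWh ÷ 0.65 kW = 207.0 h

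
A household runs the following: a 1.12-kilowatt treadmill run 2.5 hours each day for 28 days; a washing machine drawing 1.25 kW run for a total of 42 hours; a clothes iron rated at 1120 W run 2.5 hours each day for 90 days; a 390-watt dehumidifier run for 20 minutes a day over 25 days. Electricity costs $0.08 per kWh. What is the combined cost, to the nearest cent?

$30.89

treadmill: Runtime = 2.5 h/day × 28 days = 70 h
treadmill: 1.12 kW × 70 h = 78.4 kWh
washing machine: 1.25 kW × 42 h = 52.5 kWh
clothes iron: Runtime = 2.5 h/day × 90 days = 225 h
clothes iron: 1.12 kW × 225 h = 252 kWh
dehumidifier: Runtime = 20 min × 25 = 500 min = 8.333333… h
dehumidifier: 0.39 kW × 8.333333… h = 3.25 kWh
Total energy = 386.15 kWh
Cost = 386.15 × $0.08 = $30.89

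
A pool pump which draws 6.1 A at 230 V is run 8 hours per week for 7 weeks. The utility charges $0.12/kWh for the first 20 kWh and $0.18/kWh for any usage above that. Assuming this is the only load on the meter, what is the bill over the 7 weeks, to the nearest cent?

$12.94

Power = 6.1 A × 230 V = 1403 W = 1.403 kW
Runtime = 8 h/week × 7 weeks = 56 h
Energy = 1.403 kW × 56 h = 78.568 kWh
Tier 1 (0–20 kWh): 20 × $0.12 = $2.4
Above 20 kWh: 58.568 × $0.18 = $10.54224
Bill = $12.94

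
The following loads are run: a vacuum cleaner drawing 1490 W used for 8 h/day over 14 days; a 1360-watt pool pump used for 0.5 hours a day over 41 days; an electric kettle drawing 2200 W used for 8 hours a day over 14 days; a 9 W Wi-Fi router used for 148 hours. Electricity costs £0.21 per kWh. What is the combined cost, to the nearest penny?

vacuum cleaner: Runtime = 8 h/day × 14 days = 112 h
vacuum cleaner: 1.49 kW × 112 h = 166.88 kWh
pool pump: Runtime = 0.5 h/day × 41 days = 20.5 h
pool pump: 1.36 kW × 20.5 h = 27.88 kWh
electric kettle: Runtime = 8 h/day × 14 days = 112 h
electric kettle: 2.2 kW × 112 h = 246.4 kWh
Wi-Fi router: 0.009 kW × 148 h = 1.332 kWh
Total energy = 442.492 kWh
Cost = 442.492 × £0.21 = £92.92

£92.92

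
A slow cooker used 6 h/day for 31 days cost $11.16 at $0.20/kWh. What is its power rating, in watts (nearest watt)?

Energy = $11.16 ÷ $0.20/kWh = 55.8 kWh
Runtime = 6 h/day × 31 days = 186 h
Power = 55.8 kWh ÷ 186 h = 0.3 kW = 300 W

300 W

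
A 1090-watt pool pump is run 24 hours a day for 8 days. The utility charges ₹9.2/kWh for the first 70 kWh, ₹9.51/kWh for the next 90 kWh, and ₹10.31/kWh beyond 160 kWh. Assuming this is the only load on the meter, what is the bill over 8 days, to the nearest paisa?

Runtime = 24 h × 8 = 192 h
Energy = 1.09 kW × 192 h = 209.28 kWh
Tier 1 (0–70 kWh): 70 × ₹9.2 = ₹644
Tier 2 (70–160 kWh): 90 × ₹9.51 = ₹855.9
Above 160 kWh: 49.28 × ₹10.31 = ₹508.0768
Bill = ₹2007.98

₹2007.98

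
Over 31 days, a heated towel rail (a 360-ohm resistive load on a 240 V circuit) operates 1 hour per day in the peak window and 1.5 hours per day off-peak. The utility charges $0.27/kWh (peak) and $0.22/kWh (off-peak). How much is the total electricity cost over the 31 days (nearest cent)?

Power = V²/R = 240²/360 = 160 W = 0.16 kW
Peak energy = 0.16 kW × 1 h × 31 = 4.96 kWh
Off-peak energy = 0.16 kW × 1.5 h × 31 = 7.44 kWh
Cost = 4.96 × $0.27 + 7.44 × $0.22 = $1.3392 + $1.6368 = $2.98

$2.98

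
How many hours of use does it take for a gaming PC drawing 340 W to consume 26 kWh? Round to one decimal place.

Hours = 26 kWh ÷ 0.34 kW = 76.5 h

76.5 h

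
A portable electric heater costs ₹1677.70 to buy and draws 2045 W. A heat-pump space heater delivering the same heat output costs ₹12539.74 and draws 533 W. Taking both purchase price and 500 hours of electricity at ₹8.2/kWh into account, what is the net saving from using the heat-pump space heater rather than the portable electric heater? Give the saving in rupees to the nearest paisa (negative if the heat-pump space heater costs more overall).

portable electric heater: ₹1677.70 + (2045/1000) kW × 500 h × ₹8.2 = ₹1677.70 + ₹8384.5 = ₹10062.2
heat-pump space heater: ₹12539.74 + (533/1000) kW × 500 h × ₹8.2 = ₹12539.74 + ₹2185.3 = ₹14725.04
Saving = ₹10062.2 − ₹14725.04 = −₹4662.84

-₹4662.84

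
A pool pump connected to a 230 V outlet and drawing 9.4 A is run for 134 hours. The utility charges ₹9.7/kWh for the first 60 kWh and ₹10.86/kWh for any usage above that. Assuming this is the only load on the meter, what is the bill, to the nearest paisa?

Power = 9.4 A × 230 V = 2162 W = 2.162 kW
Energy = 2.162 kW × 134 h = 289.708 kWh
Tier 1 (0–60 kWh): 60 × ₹9.7 = ₹582
Above 60 kWh: 229.708 × ₹10.86 = ₹2494.62888
Bill = ₹3076.63

₹3076.63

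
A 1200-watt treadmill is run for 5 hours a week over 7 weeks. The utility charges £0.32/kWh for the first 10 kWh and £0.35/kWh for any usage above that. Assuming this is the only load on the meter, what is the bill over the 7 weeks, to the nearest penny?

Runtime = 5 h/week × 7 weeks = 35 h
Energy = 1.2 kW × 35 h = 42 kWh
Tier 1 (0–10 kWh): 10 × £0.32 = £3.2
Above 10 kWh: 32 × £0.35 = £11.2
Bill = £14.40

£14.40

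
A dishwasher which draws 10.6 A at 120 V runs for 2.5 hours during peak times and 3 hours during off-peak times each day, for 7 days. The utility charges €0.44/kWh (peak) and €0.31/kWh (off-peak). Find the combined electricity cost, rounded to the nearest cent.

Power = 10.6 A × 120 V = 1272 W = 1.272 kW
Peak energy = 1.272 kW × 2.5 h × 7 = 22.26 kWh
Off-peak energy = 1.272 kW × 3 h × 7 = 26.712 kWh
Cost = 22.26 × €0.44 + 26.712 × €0.31 = €9.7944 + €8.28072 = €18.08

€18.08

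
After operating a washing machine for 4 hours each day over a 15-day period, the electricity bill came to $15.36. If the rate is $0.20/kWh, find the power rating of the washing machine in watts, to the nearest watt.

Energy = $15.36 ÷ $0.20/kWh = 76.8 kWh
Runtime = 4 h/day × 15 days = 60 h
Power = 76.8 kWh ÷ 60 h = 1.28 kW = 1280 W

1280 W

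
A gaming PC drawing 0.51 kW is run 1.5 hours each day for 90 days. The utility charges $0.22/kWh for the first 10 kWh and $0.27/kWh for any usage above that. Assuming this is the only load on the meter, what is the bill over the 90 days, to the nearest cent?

Runtime = 1.5 h/day × 90 days = 135 h
Energy = 0.51 kW × 135 h = 68.85 kWh
Tier 1 (0–10 kWh): 10 × $0.22 = $2.2
Above 10 kWh: 58.85 × $0.27 = $15.8895
Bill = $18.09

$18.09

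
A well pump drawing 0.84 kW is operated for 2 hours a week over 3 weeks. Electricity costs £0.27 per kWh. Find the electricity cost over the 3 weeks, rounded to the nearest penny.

£1.36

Runtime = 2 h/week × 3 weeks = 6 h
Energy = 0.84 kW × 6 h = 5.04 kWh
Cost = 5.04 kWh × £0.27/kWh = £1.36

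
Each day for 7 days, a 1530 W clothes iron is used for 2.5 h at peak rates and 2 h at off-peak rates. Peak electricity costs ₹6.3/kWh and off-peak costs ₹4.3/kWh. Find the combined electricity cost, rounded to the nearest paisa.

Peak energy = 1.53 kW × 2.5 h × 7 = 26.775 kWh
Off-peak energy = 1.53 kW × 2 h × 7 = 21.42 kWh
Cost = 26.775 × ₹6.3 + 21.42 × ₹4.3 = ₹168.6825 + ₹92.106 = ₹260.79

₹260.79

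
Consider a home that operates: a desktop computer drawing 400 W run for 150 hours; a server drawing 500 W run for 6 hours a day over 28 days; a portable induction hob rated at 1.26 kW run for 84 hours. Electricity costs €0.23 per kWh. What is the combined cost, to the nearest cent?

desktop computer: 0.4 kW × 150 h = 60 kWh
server: Runtime = 6 h/day × 28 days = 168 h
server: 0.5 kW × 168 h = 84 kWh
portable induction hob: 1.26 kW × 84 h = 105.84 kWh
Total energy = 249.84 kWh
Cost = 249.84 × €0.23 = €57.46

€57.46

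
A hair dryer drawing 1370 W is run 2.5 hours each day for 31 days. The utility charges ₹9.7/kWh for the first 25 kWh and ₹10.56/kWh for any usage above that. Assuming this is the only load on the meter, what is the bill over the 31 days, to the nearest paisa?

Runtime = 2.5 h/day × 31 days = 77.5 h
Energy = 1.37 kW × 77.5 h = 106.175 kWh
Tier 1 (0–25 kWh): 25 × ₹9.7 = ₹242.5
Above 25 kWh: 81.175 × ₹10.56 = ₹857.208
Bill = ₹1099.71

₹1099.71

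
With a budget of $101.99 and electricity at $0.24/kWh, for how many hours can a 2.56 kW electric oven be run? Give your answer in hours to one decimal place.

Energy available = $101.99 ÷ $0.24/kWh = 424.9583 kWh
Hours = 424.9583 kWh ÷ 2.56 kW = 166.0 h

166.0 h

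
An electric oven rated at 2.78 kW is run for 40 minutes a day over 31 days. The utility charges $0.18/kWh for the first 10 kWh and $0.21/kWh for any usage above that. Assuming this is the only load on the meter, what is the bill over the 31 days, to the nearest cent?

Runtime = 40 min × 31 = 1240 min = 20.666666… h
Energy = 2.78 kW × 20.666666… h = 57.453333… kWh
Tier 1 (0–10 kWh): 10 × $0.18 = $1.8
Above 10 kWh: 47.453333… × $0.21 = $9.9652
Bill = $11.77

$11.77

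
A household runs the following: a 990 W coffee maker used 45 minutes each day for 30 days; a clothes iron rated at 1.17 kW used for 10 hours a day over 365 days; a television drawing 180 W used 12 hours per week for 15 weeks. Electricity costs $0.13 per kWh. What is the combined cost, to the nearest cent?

$562.27

coffee maker: Runtime = 45 min × 30 = 1350 min = 22.5 h
coffee maker: 0.99 kW × 22.5 h = 22.275 kWh
clothes iron: Runtime = 10 h/day × 365 days = 3650 h
clothes iron: 1.17 kW × 3650 h = 4270.5 kWh
television: Runtime = 12 h/week × 15 weeks = 180 h
television: 0.18 kW × 180 h = 32.4 kWh
Total energy = 4325.175 kWh
Cost = 4325.175 × $0.13 = $562.27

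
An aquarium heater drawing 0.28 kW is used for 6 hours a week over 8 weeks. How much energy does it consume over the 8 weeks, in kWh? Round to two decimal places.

Runtime = 6 h/week × 8 weeks = 48 h
Energy = 0.28 kW × 48 h = 13.44 kWh

13.44 kWh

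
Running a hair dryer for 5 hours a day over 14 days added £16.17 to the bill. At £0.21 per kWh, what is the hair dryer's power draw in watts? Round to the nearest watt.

1100 W

Energy = £16.17 ÷ £0.21/kWh = 77 kWh
Runtime = 5 h/day × 14 days = 70 h
Power = 77 kWh ÷ 70 h = 1.1 kW = 1100 W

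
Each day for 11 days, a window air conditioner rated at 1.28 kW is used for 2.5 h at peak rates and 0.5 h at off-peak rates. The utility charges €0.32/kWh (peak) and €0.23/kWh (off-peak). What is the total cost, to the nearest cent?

€12.88

Peak energy = 1.28 kW × 2.5 h × 11 = 35.2 kWh
Off-peak energy = 1.28 kW × 0.5 h × 11 = 7.04 kWh
Cost = 35.2 × €0.32 + 7.04 × €0.23 = €11.264 + €1.6192 = €12.88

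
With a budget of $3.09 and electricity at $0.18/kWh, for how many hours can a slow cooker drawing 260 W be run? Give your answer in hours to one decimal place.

66.0 h

Energy available = $3.09 ÷ $0.18/kWh = 17.1667 kWh
Hours = 17.1667 kWh ÷ 0.26 kW = 66.0 h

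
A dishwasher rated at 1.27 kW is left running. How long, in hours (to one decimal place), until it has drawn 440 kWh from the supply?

Hours = 440 kWh ÷ 1.27 kW = 346.5 h

346.5 h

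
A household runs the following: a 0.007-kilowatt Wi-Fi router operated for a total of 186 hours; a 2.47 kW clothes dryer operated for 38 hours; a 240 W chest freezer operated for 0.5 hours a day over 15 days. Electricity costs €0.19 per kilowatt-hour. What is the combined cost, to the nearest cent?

Wi-Fi router: 0.007 kW × 186 h = 1.302 kWh
clothes dryer: 2.47 kW × 38 h = 93.86 kWh
chest freezer: Runtime = 0.5 h/day × 15 days = 7.5 h
chest freezer: 0.24 kW × 7.5 h = 1.8 kWh
Total energy = 96.962 kWh
Cost = 96.962 × €0.19 = €18.42

€18.42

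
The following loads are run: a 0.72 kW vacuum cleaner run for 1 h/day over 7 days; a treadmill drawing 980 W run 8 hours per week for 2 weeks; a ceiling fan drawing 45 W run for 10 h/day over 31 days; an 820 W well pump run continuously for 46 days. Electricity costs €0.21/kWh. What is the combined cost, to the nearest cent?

vacuum cleaner: Runtime = 1 h/day × 7 days = 7 h
vacuum cleaner: 0.72 kW × 7 h = 5.04 kWh
treadmill: Runtime = 8 h/week × 2 weeks = 16 h
treadmill: 0.98 kW × 16 h = 15.68 kWh
ceiling fan: Runtime = 10 h/day × 31 days = 310 h
ceiling fan: 0.045 kW × 310 h = 13.95 kWh
well pump: Runtime = 24 h × 46 = 1104 h
well pump: 0.82 kW × 1104 h = 905.28 kWh
Total energy = 939.95 kWh
Cost = 939.95 × €0.21 = €197.39

€197.39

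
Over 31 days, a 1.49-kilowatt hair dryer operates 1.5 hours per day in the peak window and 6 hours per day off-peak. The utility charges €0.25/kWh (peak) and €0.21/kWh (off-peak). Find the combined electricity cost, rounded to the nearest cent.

€75.52

Peak energy = 1.49 kW × 1.5 h × 31 = 69.285 kWh
Off-peak energy = 1.49 kW × 6 h × 31 = 277.14 kWh
Cost = 69.285 × €0.25 + 277.14 × €0.21 = €17.32125 + €58.1994 = €75.52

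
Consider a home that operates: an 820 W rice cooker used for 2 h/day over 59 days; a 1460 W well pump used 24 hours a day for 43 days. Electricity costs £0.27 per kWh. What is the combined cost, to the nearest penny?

£432.94

rice cooker: Runtime = 2 h/day × 59 days = 118 h
rice cooker: 0.82 kW × 118 h = 96.76 kWh
well pump: Runtime = 24 h × 43 = 1032 h
well pump: 1.46 kW × 1032 h = 1506.72 kWh
Total energy = 1603.48 kWh
Cost = 1603.48 × £0.27 = £432.94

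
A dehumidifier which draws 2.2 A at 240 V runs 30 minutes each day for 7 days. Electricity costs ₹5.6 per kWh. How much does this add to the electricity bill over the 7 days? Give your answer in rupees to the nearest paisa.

Power = 2.2 A × 240 V = 528 W = 0.528 kW
Runtime = 30 min × 7 = 210 min = 3.5 h
Energy = 0.528 kW × 3.5 h = 1.848 kWh
Cost = 1.848 kWh × ₹5.6/kWh = ₹10.35

₹10.35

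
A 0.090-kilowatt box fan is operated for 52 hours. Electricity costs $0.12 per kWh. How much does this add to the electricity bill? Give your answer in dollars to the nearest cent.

Energy = 0.09 kW × 52 h = 4.68 kWh
Cost = 4.68 kWh × $0.12/kWh = $0.56

$0.56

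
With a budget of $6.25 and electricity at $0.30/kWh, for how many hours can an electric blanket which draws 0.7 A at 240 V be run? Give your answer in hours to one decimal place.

Power = 0.7 A × 240 V = 168 W = 0.168 kW
Energy available = $6.25 ÷ $0.30/kWh = 20.8333 kWh
Hours = 20.8333 kWh ÷ 0.168 kW = 124.0 h

124.0 h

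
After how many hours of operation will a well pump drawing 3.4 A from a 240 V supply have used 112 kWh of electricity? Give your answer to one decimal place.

Power = 3.4 A × 240 V = 816 W = 0.816 kW
Hours = 112 kWh ÷ 0.816 kW = 137.3 h

137.3 h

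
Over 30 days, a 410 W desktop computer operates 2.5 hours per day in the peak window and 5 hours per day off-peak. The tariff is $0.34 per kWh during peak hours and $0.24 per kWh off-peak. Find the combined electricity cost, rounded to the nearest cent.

$25.22

Peak energy = 0.41 kW × 2.5 h × 30 = 30.75 kWh
Off-peak energy = 0.41 kW × 5 h × 30 = 61.5 kWh
Cost = 30.75 × $0.34 + 61.5 × $0.24 = $10.455 + $14.76 = $25.22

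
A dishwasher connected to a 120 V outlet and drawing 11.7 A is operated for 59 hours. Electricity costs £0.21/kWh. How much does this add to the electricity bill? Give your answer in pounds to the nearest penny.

£17.40

Power = 11.7 A × 120 V = 1404 W = 1.404 kW
Energy = 1.404 kW × 59 h = 82.836 kWh
Cost = 82.836 kWh × £0.21/kWh = £17.40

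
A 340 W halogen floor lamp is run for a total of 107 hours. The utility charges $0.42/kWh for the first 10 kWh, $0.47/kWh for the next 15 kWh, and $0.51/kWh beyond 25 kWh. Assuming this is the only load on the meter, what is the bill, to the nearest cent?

Energy = 0.34 kW × 107 h = 36.38 kWh
Tier 1 (0–10 kWh): 10 × $0.42 = $4.2
Tier 2 (10–25 kWh): 15 × $0.47 = $7.05
Above 25 kWh: 11.38 × $0.51 = $5.8038
Bill = $17.05

$17.05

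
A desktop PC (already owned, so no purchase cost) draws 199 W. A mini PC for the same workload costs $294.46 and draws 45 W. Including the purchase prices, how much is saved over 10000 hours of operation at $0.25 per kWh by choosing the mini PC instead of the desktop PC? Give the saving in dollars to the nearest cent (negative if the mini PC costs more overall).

$90.54

desktop PC: $0.00 + (199/1000) kW × 10000 h × $0.25 = $0.00 + $497.5 = $497.5
mini PC: $294.46 + (45/1000) kW × 10000 h × $0.25 = $294.46 + $112.5 = $406.96
Saving = $497.5 − $406.96 = $90.54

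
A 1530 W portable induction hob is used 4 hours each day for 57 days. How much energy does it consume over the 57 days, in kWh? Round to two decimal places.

348.84 kWh

Runtime = 4 h/day × 57 days = 228 h
Energy = 1.53 kW × 228 h = 348.84 kWh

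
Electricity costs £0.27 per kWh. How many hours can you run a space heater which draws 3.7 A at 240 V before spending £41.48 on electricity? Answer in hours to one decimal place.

173.0 h

Power = 3.7 A × 240 V = 888 W = 0.888 kW
Energy available = £41.48 ÷ £0.27/kWh = 153.6296 kWh
Hours = 153.6296 kWh ÷ 0.888 kW = 173.0 h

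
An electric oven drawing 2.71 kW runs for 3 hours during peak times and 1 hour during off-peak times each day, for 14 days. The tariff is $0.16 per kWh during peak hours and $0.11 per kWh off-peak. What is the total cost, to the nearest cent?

Peak energy = 2.71 kW × 3 h × 14 = 113.82 kWh
Off-peak energy = 2.71 kW × 1 h × 14 = 37.94 kWh
Cost = 113.82 × $0.16 + 37.94 × $0.11 = $18.2112 + $4.1734 = $22.38

$22.38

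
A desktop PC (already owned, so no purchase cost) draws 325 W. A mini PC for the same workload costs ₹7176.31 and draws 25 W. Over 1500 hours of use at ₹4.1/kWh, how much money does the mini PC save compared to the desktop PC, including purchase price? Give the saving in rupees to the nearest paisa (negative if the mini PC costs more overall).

desktop PC: ₹0.00 + (325/1000) kW × 1500 h × ₹4.1 = ₹0.00 + ₹1998.75 = ₹1998.75
mini PC: ₹7176.31 + (25/1000) kW × 1500 h × ₹4.1 = ₹7176.31 + ₹153.75 = ₹7330.06
Saving = ₹1998.75 − ₹7330.06 = −₹5331.31

-₹5331.31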